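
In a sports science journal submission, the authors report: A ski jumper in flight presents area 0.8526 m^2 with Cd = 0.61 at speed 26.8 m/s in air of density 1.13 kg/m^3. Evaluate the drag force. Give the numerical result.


Fd = 0.5 * Cd * rho * A * v^2
Fd = 0.5 * 0.61 * 1.13 * 0.8526 * 26.8^2
v^2 = 718.24
Fd = 0.5 * 0.61 * 1.13 * 0.8526 * 718.24 = 211.0538 N

211.0538 N


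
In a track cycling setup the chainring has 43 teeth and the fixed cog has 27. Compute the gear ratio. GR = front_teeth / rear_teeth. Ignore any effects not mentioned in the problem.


GR = front_teeth / rear_teeth
GR = 43 / 27
GR = 1.5926

1.5926


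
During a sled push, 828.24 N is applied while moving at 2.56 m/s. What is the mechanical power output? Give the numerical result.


P = F * v
P = 828.24 * 2.56
P = 2120.2944 W

2120.2944 W


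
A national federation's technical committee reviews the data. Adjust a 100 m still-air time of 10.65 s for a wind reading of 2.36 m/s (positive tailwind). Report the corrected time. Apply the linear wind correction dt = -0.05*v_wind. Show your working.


dt = -0.05 * v_wind = -0.05 * 2.36 = -0.118 s
t_corrected = t_still + dt = 10.65 + (-0.118)
t_corrected = 10.532 s

10.532 s


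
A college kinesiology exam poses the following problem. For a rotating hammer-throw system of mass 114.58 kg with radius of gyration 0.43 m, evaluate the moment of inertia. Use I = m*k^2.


I = m * k^2
I = 114.58 * 0.43^2
I = 114.58 * 0.1849 = 21.1858 kg*m^2

21.1858 kg*m^2


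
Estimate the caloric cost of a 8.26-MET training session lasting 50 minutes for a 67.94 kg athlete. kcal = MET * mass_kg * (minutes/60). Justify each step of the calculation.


kcal = MET * mass * time_hr
Convert time: 50 min = 0.8333 hr
kcal = 8.26 * 67.94 * 0.8333
kcal = 467.6537 kcal

467.6537 kcal


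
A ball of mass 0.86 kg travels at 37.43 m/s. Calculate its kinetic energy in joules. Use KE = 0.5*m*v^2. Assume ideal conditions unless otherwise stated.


KE = 0.5 * m * v^2
KE = 0.5 * 0.86 * 37.43^2
KE = 0.5 * 0.86 * 1401.0049 = 602.4321 J

602.4321 J


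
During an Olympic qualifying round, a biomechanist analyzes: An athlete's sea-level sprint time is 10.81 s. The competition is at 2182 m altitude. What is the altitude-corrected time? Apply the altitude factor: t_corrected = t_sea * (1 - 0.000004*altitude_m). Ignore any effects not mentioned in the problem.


Correction factor = 1 - 0.000004 * 2182 = 0.991272
t_corrected = t_sea * factor = 10.81 * 0.991272
t_corrected = 10.7157 s

10.7157 s


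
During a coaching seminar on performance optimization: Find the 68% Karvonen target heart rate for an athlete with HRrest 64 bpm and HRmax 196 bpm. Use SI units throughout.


Target = HRrest + pct*(HRmax - HRrest)
Heart rate reserve = HRmax - HRrest = 196 - 64 = 132 bpm
Fraction = 68% = 0.68
Target = 64 + 0.68 * 132
Target = 64 + 89.76 = 153.76 bpm

153.76 bpm


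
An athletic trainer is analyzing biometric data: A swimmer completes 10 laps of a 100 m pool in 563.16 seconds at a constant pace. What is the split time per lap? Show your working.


Split time = total_time / n_laps = 563.16 / 10
Split time = 56.316 s per lap

56.316 s


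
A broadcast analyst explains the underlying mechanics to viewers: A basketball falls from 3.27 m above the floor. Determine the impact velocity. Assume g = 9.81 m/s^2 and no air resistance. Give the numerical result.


v = sqrt(2 * g * h)
v = sqrt(2 * 9.81 * 3.27)
v = sqrt(64.1574) = 8.0098 m/s

8.0098 m/s


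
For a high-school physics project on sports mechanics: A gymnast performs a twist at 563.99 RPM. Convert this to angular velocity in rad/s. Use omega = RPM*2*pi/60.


omega = RPM * 2 * pi / 60
omega = 563.99 * 2 * 3.14159 / 60
omega = 3543.6537 / 60 = 59.0609 rad/s

59.0609 rad/s


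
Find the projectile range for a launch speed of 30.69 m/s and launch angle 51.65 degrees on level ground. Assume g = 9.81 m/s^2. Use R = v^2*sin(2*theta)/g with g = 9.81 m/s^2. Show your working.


R = v^2 * sin(2*theta) / g
Convert angle to radians: theta = 51.65 deg = 0.9015 rad
sin(2*theta) = sin(1.8029) = 0.9732
R = 30.69^2 * 0.9732 / 9.81
R = 941.8761 * 0.9732 / 9.81 = 93.4367 m

93.4367 m


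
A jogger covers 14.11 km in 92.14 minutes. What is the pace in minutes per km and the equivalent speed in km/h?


Pace = time / distance = 92.14 min / 14.11 km = 6.5301 min/km
Speed = distance / time_in_hours = 14.11 / 1.5357 hr
Speed = 9.1882 km/h

6.5301 min/km, 9.1882 km/h


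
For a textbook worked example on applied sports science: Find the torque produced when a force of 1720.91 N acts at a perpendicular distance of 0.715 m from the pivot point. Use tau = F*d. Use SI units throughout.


tau = F * d
tau = 1720.91 * 0.715
tau = 1230.4506 N*m

1230.4506 N*m


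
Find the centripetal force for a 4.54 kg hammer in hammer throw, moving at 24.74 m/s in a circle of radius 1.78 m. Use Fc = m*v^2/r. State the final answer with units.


Fc = m * v^2 / r
v^2 = 24.74^2 = 612.0676
Fc = 4.54 * 612.0676 / 1.78
Fc = 2778.7869 / 1.78 = 1561.1162 N

1561.1162 N


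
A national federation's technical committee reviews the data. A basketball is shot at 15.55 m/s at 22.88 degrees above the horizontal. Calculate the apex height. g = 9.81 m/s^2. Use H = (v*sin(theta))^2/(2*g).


H = (v*sin(theta))^2 / (2*g)
vy = v*sin(theta) = 15.55 * sin(22.88 deg) = 6.0459 m/s
H = vy^2 / (2*g) = 36.5526 / (2*9.81)
H = 36.5526 / 19.62 = 1.863 m

1.863 m


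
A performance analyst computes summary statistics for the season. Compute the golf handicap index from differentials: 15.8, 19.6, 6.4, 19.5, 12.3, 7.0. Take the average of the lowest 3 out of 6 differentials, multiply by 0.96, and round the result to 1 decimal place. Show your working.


All differentials: 15.8, 19.6, 6.4, 19.5, 12.3, 7.0
Sorted: 6.4, 7.0, 12.3, 15.8, 19.5, 19.6
Best 3: 6.4, 7.0, 12.3
Average of best = 25.7 / 3 = 8.5667
Raw index = 8.5667 * 0.96 = 8.224
Handicap index = round(8.224, 1) = 8.2

8.2


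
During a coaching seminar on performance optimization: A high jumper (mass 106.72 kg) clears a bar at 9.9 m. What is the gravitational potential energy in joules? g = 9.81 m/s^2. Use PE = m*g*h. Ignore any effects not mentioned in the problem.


PE = m * g * h
PE = 106.72 * 9.81 * 9.9
PE = 1046.9232 * 9.9 = 10364.5397 J

10364.5397 J


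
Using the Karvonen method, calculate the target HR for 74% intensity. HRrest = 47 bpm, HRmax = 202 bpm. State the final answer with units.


Target = HRrest + pct*(HRmax - HRrest)
Heart rate reserve = HRmax - HRrest = 202 - 47 = 155 bpm
Fraction = 74% = 0.74
Target = 47 + 0.74 * 155
Target = 47 + 114.7 = 161.7 bpm

161.7 bpm


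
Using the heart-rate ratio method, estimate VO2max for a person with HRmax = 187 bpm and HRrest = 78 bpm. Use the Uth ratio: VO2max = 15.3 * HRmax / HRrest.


VO2max = 15.3 * HRmax / HRrest
VO2max = 15.3 * 187 / 78
VO2max = 2861.1 / 78 = 36.6808 mL/kg/min

36.6808 mL/kg/min


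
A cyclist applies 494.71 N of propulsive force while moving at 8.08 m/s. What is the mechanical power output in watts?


P = F * v
P = 494.71 * 8.08
P = 3997.2568 W

3997.2568 W


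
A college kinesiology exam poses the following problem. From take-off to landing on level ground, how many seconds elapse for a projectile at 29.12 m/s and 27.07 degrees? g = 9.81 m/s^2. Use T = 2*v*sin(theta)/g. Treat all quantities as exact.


T = 2*v*sin(theta)/g
sin(theta) = sin(27.07 deg) = 0.4551
T = 2*29.12*0.4551 / 9.81
T = 26.5038 / 9.81 = 2.7017 s

2.7017 s


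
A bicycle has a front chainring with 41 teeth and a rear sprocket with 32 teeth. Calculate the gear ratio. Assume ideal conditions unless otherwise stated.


GR = front_teeth / rear_teeth
GR = 41 / 32
GR = 1.2812

1.2812


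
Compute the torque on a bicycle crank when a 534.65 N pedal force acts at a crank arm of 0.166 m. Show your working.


tau = F * d
tau = 534.65 * 0.166
tau = 88.7519 N*m

88.7519 N*m


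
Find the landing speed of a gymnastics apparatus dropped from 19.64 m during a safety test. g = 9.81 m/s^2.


v = sqrt(2 * g * h)
v = sqrt(2 * 9.81 * 19.64)
v = sqrt(385.3368) = 19.63 m/s

19.63 m/s


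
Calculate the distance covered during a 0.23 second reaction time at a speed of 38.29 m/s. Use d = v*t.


d = v * t
d = 38.29 * 0.23
d = 8.8067 m

8.8067 m


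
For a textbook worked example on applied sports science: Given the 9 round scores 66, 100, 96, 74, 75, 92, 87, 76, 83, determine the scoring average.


Average = sum / n
Sum = 749
Average = 749 / 9 = 83.2222

83.2222


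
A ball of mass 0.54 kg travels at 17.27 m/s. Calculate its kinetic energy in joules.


KE = 0.5 * m * v^2
KE = 0.5 * 0.54 * 17.27^2
KE = 0.5 * 0.54 * 298.2529 = 80.5283 J

80.5283 J


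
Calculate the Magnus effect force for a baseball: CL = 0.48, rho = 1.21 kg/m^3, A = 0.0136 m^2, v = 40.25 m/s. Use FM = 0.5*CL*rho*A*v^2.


FM = 0.5 * CL * rho * A * v^2
FM = 0.5 * 0.48 * 1.21 * 0.0136 * 40.25^2
v^2 = 1620.0625
FM = 0.5 * 0.48 * 1.21 * 0.0136 * 1620.0625 = 6.3983 N

6.3983 N


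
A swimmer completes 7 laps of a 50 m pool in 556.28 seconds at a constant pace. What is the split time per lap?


Split time = total_time / n_laps = 556.28 / 7
Split time = 79.4686 s per lap

79.4686 s


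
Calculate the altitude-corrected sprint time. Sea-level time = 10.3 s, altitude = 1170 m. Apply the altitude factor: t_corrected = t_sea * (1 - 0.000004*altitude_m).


Correction factor = 1 - 0.000004 * 1170 = 0.99532
t_corrected = t_sea * factor = 10.3 * 0.99532
t_corrected = 10.2518 s

10.2518 s


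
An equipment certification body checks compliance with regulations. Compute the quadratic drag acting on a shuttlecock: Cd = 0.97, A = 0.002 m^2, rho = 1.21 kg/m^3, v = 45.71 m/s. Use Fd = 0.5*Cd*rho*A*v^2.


Fd = 0.5 * Cd * rho * A * v^2
Fd = 0.5 * 0.97 * 1.21 * 0.002 * 45.71^2
v^2 = 2089.4041
Fd = 0.5 * 0.97 * 1.21 * 0.002 * 2089.4041 = 2.4523 N

2.4523 N


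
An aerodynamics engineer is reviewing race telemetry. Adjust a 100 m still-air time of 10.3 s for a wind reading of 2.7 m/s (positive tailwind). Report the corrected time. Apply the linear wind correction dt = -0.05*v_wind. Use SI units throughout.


dt = -0.05 * v_wind = -0.05 * 2.7 = -0.135 s
t_corrected = t_still + dt = 10.3 + (-0.135)
t_corrected = 10.165 s

10.165 s


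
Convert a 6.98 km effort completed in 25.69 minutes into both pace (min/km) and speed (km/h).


Pace = time / distance = 25.69 min / 6.98 km = 3.6805 min/km
Speed = distance / time_in_hours = 6.98 / 0.4282 hr
Speed = 16.3021 km/h

3.6805 min/km, 16.3021 km/h


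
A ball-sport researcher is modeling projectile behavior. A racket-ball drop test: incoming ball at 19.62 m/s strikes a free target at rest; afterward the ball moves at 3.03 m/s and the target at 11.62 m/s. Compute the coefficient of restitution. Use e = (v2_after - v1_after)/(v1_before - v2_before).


e = (v2_after - v1_after) / (v1_before - v2_before)
Numerator = 11.62 - 3.03 = 8.59
Denominator = 19.62 - 0 = 19.62
e = 8.59 / 19.62 = 0.4378

0.4378


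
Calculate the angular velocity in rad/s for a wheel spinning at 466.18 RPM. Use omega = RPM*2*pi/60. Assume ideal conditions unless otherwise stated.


omega = RPM * 2 * pi / 60
omega = 466.18 * 2 * 3.14159 / 60
omega = 2929.0953 / 60 = 48.8183 rad/s

48.8183 rad/s


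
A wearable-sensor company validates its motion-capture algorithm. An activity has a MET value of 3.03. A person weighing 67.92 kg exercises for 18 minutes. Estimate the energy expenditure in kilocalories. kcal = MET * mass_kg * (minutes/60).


kcal = MET * mass * time_hr
Convert time: 18 min = 0.3 hr
kcal = 3.03 * 67.92 * 0.3
kcal = 61.7393 kcal

61.7393 kcal


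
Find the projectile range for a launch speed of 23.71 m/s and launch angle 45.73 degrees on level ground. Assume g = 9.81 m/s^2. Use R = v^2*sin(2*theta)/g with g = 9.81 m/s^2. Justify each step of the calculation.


R = v^2 * sin(2*theta) / g
Convert angle to radians: theta = 45.73 deg = 0.7981 rad
sin(2*theta) = sin(1.5963) = 0.9997
R = 23.71^2 * 0.9997 / 9.81
R = 562.1641 * 0.9997 / 9.81 = 57.2866 m

57.2866 m


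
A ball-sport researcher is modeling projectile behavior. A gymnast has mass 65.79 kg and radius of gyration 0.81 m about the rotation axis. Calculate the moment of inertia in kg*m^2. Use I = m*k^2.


I = m * k^2
I = 65.79 * 0.81^2
I = 65.79 * 0.6561 = 43.1648 kg*m^2

43.1648 kg*m^2


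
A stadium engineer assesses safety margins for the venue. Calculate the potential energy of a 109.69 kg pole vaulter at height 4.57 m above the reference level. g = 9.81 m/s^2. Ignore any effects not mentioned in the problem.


PE = m * g * h
PE = 109.69 * 9.81 * 4.57
PE = 1076.0589 * 4.57 = 4917.5892 J

4917.5892 J


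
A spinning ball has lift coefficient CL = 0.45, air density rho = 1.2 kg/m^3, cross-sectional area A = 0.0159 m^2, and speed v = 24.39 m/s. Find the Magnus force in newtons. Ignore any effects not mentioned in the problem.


FM = 0.5 * CL * rho * A * v^2
FM = 0.5 * 0.45 * 1.2 * 0.0159 * 24.39^2
v^2 = 594.8721
FM = 0.5 * 0.45 * 1.2 * 0.0159 * 594.8721 = 2.5538 N

2.5538 N


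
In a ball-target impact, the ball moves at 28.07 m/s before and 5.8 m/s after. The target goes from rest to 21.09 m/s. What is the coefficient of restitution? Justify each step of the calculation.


e = (v2_after - v1_after) / (v1_before - v2_before)
Numerator = 21.09 - 5.8 = 15.29
Denominator = 28.07 - 0 = 28.07
e = 15.29 / 28.07 = 0.5447

0.5447


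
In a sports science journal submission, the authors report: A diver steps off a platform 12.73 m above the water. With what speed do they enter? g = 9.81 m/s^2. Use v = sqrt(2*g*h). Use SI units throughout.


v = sqrt(2 * g * h)
v = sqrt(2 * 9.81 * 12.73)
v = sqrt(249.7626) = 15.8039 m/s

15.8039 m/s


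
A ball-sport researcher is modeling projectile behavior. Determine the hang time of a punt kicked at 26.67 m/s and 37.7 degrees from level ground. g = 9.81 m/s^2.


T = 2*v*sin(theta)/g
sin(theta) = sin(37.7 deg) = 0.6115
T = 2*26.67*0.6115 / 9.81
T = 32.6189 / 9.81 = 3.3251 s

3.3251 s


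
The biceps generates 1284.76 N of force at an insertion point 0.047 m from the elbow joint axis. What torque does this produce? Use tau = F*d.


tau = F * d
tau = 1284.76 * 0.047
tau = 60.3837 N*m

60.3837 N*m


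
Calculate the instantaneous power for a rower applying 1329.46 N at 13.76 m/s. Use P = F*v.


P = F * v
P = 1329.46 * 13.76
P = 18293.3696 W

18293.3696 W


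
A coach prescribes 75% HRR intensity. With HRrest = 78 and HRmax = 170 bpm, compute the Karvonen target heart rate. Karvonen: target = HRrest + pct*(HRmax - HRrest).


Target = HRrest + pct*(HRmax - HRrest)
Heart rate reserve = HRmax - HRrest = 170 - 78 = 92 bpm
Fraction = 75% = 0.75
Target = 78 + 0.75 * 92
Target = 78 + 69 = 147 bpm

147 bpm


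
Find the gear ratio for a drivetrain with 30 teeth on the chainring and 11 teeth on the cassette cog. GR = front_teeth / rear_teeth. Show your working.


GR = front_teeth / rear_teeth
GR = 30 / 11
GR = 2.7273

2.7273


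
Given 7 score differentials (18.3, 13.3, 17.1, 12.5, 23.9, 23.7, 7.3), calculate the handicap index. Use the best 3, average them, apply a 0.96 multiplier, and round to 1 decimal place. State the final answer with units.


All differentials: 18.3, 13.3, 17.1, 12.5, 23.9, 23.7, 7.3
Sorted: 7.3, 12.5, 13.3, 17.1, 18.3, 23.7, 23.9
Best 3: 7.3, 12.5, 13.3
Average of best = 33.1 / 3 = 11.0333
Raw index = 11.0333 * 0.96 = 10.592
Handicap index = round(10.592, 1) = 10.6

10.6


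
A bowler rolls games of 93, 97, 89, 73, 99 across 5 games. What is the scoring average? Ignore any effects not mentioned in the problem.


Average = sum / n
Sum = 451
Average = 451 / 5 = 90.2

90.2


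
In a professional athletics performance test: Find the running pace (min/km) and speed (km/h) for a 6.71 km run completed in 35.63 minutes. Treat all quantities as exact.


Pace = time / distance = 35.63 min / 6.71 km = 5.31 min/km
Speed = distance / time_in_hours = 6.71 / 0.5938 hr
Speed = 11.2995 km/h

5.31 min/km, 11.2995 km/h


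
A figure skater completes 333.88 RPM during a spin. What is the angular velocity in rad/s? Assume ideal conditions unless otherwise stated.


omega = RPM * 2 * pi / 60
omega = 333.88 * 2 * 3.14159 / 60
omega = 2097.8299 / 60 = 34.9638 rad/s

34.9638 rad/s


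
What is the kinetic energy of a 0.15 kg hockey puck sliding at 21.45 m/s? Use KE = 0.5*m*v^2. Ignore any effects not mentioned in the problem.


KE = 0.5 * m * v^2
KE = 0.5 * 0.15 * 21.45^2
KE = 0.5 * 0.15 * 460.1025 = 34.5077 J

34.5077 J


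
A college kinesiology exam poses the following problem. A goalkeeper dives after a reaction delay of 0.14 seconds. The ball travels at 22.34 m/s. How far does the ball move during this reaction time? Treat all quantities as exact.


d = v * t
d = 22.34 * 0.14
d = 3.1276 m

3.1276 m


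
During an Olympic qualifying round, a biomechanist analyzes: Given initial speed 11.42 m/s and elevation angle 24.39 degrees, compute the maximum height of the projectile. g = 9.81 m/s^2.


H = (v*sin(theta))^2 / (2*g)
vy = v*sin(theta) = 11.42 * sin(24.39 deg) = 4.7158 m/s
H = vy^2 / (2*g) = 22.2391 / (2*9.81)
H = 22.2391 / 19.62 = 1.1335 m

1.1335 m


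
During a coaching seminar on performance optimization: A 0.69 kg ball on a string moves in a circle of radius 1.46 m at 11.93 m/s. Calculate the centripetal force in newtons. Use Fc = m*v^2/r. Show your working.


Fc = m * v^2 / r
v^2 = 11.93^2 = 142.3249
Fc = 0.69 * 142.3249 / 1.46
Fc = 98.2042 / 1.46 = 67.2631 N

67.2631 N


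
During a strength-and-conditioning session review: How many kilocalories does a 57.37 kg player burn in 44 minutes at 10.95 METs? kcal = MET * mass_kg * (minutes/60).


kcal = MET * mass * time_hr
Convert time: 44 min = 0.7333 hr
kcal = 10.95 * 57.37 * 0.7333
kcal = 460.6811 kcal

460.6811 kcal


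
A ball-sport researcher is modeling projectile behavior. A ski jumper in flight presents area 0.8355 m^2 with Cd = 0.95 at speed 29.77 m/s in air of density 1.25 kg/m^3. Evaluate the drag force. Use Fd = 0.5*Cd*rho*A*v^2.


Fd = 0.5 * Cd * rho * A * v^2
Fd = 0.5 * 0.95 * 1.25 * 0.8355 * 29.77^2
v^2 = 886.2529
Fd = 0.5 * 0.95 * 1.25 * 0.8355 * 886.2529 = 439.6507 N

439.6507 N


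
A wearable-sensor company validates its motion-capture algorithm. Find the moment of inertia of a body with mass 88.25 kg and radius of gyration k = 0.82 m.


I = m * k^2
I = 88.25 * 0.82^2
I = 88.25 * 0.6724 = 59.3393 kg*m^2

59.3393 kg*m^2


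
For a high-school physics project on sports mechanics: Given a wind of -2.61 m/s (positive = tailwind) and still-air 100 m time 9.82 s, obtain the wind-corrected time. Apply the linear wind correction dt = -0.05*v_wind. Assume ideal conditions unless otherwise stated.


dt = -0.05 * v_wind = -0.05 * -2.61 = 0.1305 s
t_corrected = t_still + dt = 9.82 + (0.1305)
t_corrected = 9.9505 s

9.9505 s


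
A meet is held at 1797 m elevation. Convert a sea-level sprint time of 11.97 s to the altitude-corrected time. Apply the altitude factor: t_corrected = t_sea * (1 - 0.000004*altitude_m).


Correction factor = 1 - 0.000004 * 1797 = 0.992812
t_corrected = t_sea * factor = 11.97 * 0.992812
t_corrected = 11.884 s

11.884 s


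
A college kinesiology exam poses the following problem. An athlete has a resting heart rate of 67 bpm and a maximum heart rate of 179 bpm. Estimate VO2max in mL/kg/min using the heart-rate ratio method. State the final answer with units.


VO2max = 15.3 * HRmax / HRrest
VO2max = 15.3 * 179 / 67
VO2max = 2738.7 / 67 = 40.8761 mL/kg/min

40.8761 mL/kg/min


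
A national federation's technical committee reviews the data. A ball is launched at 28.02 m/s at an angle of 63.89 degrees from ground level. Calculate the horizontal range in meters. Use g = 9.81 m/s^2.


R = v^2 * sin(2*theta) / g
Convert angle to radians: theta = 63.89 deg = 1.1151 rad
sin(2*theta) = sin(2.2302) = 0.7904
R = 28.02^2 * 0.7904 / 9.81
R = 785.1204 * 0.7904 / 9.81 = 63.2553 m

63.2553 m


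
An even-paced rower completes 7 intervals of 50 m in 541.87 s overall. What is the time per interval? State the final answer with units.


Split time = total_time / n_laps = 541.87 / 7
Split time = 77.41 s per lap

77.41 s


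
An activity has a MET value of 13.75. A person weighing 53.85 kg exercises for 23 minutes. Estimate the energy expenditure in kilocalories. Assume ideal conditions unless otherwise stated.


kcal = MET * mass * time_hr
Convert time: 23 min = 0.3833 hr
kcal = 13.75 * 53.85 * 0.3833
kcal = 283.8344 kcal

283.8344 kcal


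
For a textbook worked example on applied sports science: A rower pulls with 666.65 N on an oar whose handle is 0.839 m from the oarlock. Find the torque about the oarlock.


tau = F * d
tau = 666.65 * 0.839
tau = 559.3193 N*m

559.3193 N*m


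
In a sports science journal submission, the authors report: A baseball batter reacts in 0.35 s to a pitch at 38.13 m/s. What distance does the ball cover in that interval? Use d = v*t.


d = v * t
d = 38.13 * 0.35
d = 13.3455 m

13.3455 m


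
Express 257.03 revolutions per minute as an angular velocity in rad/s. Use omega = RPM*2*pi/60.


omega = RPM * 2 * pi / 60
omega = 257.03 * 2 * 3.14159 / 60
omega = 1614.9671 / 60 = 26.9161 rad/s

26.9161 rad/s


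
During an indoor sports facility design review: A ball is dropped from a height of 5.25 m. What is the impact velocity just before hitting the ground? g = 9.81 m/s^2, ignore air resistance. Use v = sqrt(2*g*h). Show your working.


v = sqrt(2 * g * h)
v = sqrt(2 * 9.81 * 5.25)
v = sqrt(103.005) = 10.1491 m/s

10.1491 m/s


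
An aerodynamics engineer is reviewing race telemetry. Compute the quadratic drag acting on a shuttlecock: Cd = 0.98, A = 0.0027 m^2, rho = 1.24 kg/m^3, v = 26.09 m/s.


Fd = 0.5 * Cd * rho * A * v^2
Fd = 0.5 * 0.98 * 1.24 * 0.0027 * 26.09^2
v^2 = 680.6881
Fd = 0.5 * 0.98 * 1.24 * 0.0027 * 680.6881 = 1.1167 N

1.1167 N


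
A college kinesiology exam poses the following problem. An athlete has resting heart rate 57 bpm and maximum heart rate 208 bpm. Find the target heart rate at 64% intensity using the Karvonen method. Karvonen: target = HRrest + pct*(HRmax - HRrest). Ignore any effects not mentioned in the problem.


Target = HRrest + pct*(HRmax - HRrest)
Heart rate reserve = HRmax - HRrest = 208 - 57 = 151 bpm
Fraction = 64% = 0.64
Target = 57 + 0.64 * 151
Target = 57 + 96.64 = 153.64 bpm

153.64 bpm


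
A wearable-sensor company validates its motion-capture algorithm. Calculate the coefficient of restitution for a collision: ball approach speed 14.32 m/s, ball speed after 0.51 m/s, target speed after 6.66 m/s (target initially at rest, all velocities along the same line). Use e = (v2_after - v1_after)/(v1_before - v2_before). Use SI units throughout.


e = (v2_after - v1_after) / (v1_before - v2_before)
Numerator = 6.66 - 0.51 = 6.15
Denominator = 14.32 - 0 = 14.32
e = 6.15 / 14.32 = 0.4295

0.4295


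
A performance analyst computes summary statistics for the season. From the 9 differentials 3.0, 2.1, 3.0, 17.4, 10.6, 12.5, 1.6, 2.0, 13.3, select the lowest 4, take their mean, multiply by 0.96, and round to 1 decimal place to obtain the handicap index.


All differentials: 3.0, 2.1, 3.0, 17.4, 10.6, 12.5, 1.6, 2.0, 13.3
Sorted: 1.6, 2.0, 2.1, 3.0, 3.0, 10.6, 12.5, 13.3, 17.4
Best 4: 1.6, 2.0, 2.1, 3.0
Average of best = 8.7 / 4 = 2.175
Raw index = 2.175 * 0.96 = 2.088
Handicap index = round(2.088, 1) = 2.1

2.1


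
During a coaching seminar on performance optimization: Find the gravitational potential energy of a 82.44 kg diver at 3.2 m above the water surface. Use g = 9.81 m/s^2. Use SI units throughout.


PE = m * g * h
PE = 82.44 * 9.81 * 3.2
PE = 808.7364 * 3.2 = 2587.9565 J

2587.9565 J


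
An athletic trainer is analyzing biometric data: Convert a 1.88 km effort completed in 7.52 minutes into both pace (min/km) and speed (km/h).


Pace = time / distance = 7.52 min / 1.88 km = 4 min/km
Speed = distance / time_in_hours = 1.88 / 0.1253 hr
Speed = 15 km/h

4 min/km, 15 km/h


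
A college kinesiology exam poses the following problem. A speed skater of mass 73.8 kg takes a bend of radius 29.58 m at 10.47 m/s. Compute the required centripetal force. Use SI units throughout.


Fc = m * v^2 / r
v^2 = 10.47^2 = 109.6209
Fc = 73.8 * 109.6209 / 29.58
Fc = 8090.0224 / 29.58 = 273.4964 N

273.4964 N


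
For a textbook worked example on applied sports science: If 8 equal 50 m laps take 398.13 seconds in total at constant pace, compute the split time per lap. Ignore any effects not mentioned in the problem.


Split time = total_time / n_laps = 398.13 / 8
Split time = 49.7662 s per lap

49.7662 s


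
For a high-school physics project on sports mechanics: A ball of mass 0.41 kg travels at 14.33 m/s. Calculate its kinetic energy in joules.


KE = 0.5 * m * v^2
KE = 0.5 * 0.41 * 14.33^2
KE = 0.5 * 0.41 * 205.3489 = 42.0965 J

42.0965 J


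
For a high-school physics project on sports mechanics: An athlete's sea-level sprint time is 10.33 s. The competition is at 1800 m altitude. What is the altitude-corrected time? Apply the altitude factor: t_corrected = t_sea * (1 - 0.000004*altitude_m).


Correction factor = 1 - 0.000004 * 1800 = 0.9928
t_corrected = t_sea * factor = 10.33 * 0.9928
t_corrected = 10.2556 s

10.2556 s


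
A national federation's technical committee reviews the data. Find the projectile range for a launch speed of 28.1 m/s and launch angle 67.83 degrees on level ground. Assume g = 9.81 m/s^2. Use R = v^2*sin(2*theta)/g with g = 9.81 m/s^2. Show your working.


R = v^2 * sin(2*theta) / g
Convert angle to radians: theta = 67.83 deg = 1.1839 rad
sin(2*theta) = sin(2.3677) = 0.6989
R = 28.1^2 * 0.6989 / 9.81
R = 789.61 * 0.6989 / 9.81 = 56.2559 m

56.2559 m


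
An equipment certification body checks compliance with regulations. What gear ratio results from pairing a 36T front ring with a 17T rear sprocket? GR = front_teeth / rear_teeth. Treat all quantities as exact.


GR = front_teeth / rear_teeth
GR = 36 / 17
GR = 2.1176

2.1176


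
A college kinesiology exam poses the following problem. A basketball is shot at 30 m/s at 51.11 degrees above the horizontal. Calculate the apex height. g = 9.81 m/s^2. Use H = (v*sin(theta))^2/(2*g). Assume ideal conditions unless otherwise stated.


H = (v*sin(theta))^2 / (2*g)
vy = v*sin(theta) = 30 * sin(51.11 deg) = 23.3506 m/s
H = vy^2 / (2*g) = 545.2497 / (2*9.81)
H = 545.2497 / 19.62 = 27.7905 m

27.7905 m


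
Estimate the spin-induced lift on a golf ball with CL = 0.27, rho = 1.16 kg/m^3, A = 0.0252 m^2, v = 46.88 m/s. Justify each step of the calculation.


FM = 0.5 * CL * rho * A * v^2
FM = 0.5 * 0.27 * 1.16 * 0.0252 * 46.88^2
v^2 = 2197.7344
FM = 0.5 * 0.27 * 1.16 * 0.0252 * 2197.7344 = 8.673 N

8.673 N


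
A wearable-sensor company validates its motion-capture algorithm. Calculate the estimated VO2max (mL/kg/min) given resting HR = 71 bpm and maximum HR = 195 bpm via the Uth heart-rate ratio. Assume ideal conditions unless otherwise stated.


VO2max = 15.3 * HRmax / HRrest
VO2max = 15.3 * 195 / 71
VO2max = 2983.5 / 71 = 42.0211 mL/kg/min

42.0211 mL/kg/min


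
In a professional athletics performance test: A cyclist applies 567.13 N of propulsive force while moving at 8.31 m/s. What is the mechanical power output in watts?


P = F * v
P = 567.13 * 8.31
P = 4712.8503 W

4712.8503 W


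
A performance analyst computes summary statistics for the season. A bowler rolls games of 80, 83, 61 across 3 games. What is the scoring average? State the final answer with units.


Average = sum / n
Sum = 224
Average = 224 / 3 = 74.6667

74.6667


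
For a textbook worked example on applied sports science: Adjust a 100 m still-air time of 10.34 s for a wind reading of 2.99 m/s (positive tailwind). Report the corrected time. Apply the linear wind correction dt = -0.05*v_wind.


dt = -0.05 * v_wind = -0.05 * 2.99 = -0.1495 s
t_corrected = t_still + dt = 10.34 + (-0.1495)
t_corrected = 10.1905 s

10.1905 s


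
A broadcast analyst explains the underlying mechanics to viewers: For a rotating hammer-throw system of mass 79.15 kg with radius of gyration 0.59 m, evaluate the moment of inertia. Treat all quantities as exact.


I = m * k^2
I = 79.15 * 0.59^2
I = 79.15 * 0.3481 = 27.5521 kg*m^2

27.5521 kg*m^2


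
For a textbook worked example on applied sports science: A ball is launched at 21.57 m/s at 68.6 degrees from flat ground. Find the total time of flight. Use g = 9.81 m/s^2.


T = 2*v*sin(theta)/g
sin(theta) = sin(68.6 deg) = 0.9311
T = 2*21.57*0.9311 / 9.81
T = 40.1657 / 9.81 = 4.0944 s

4.0944 s


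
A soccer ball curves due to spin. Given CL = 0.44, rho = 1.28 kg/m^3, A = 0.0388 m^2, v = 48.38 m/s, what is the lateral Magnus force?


FM = 0.5 * CL * rho * A * v^2
FM = 0.5 * 0.44 * 1.28 * 0.0388 * 48.38^2
v^2 = 2340.6244
FM = 0.5 * 0.44 * 1.28 * 0.0388 * 2340.6244 = 25.5738 N

25.5738 N


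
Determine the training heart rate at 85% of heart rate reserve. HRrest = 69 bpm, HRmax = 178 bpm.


Target = HRrest + pct*(HRmax - HRrest)
Heart rate reserve = HRmax - HRrest = 178 - 69 = 109 bpm
Fraction = 85% = 0.85
Target = 69 + 0.85 * 109
Target = 69 + 92.65 = 161.65 bpm

161.65 bpm


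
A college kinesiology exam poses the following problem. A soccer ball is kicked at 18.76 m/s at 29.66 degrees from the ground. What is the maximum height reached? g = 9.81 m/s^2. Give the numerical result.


H = (v*sin(theta))^2 / (2*g)
vy = v*sin(theta) = 18.76 * sin(29.66 deg) = 9.2834 m/s
H = vy^2 / (2*g) = 86.182 / (2*9.81)
H = 86.182 / 19.62 = 4.3926 m

4.3926 m


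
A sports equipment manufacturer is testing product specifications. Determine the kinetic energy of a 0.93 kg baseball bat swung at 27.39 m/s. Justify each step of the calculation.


KE = 0.5 * m * v^2
KE = 0.5 * 0.93 * 27.39^2
KE = 0.5 * 0.93 * 750.2121 = 348.8486 J

348.8486 J


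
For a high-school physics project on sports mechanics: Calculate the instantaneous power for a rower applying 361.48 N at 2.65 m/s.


P = F * v
P = 361.48 * 2.65
P = 957.922 W

957.922 W


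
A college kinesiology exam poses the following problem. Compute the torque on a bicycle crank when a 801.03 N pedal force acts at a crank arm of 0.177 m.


tau = F * d
tau = 801.03 * 0.177
tau = 141.7823 N*m

141.7823 N*m


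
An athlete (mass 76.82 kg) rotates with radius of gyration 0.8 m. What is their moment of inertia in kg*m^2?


I = m * k^2
I = 76.82 * 0.8^2
I = 76.82 * 0.64 = 49.1648 kg*m^2

49.1648 kg*m^2


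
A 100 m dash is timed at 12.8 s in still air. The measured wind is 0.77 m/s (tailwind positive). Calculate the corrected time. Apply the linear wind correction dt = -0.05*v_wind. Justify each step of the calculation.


dt = -0.05 * v_wind = -0.05 * 0.77 = -0.0385 s
t_corrected = t_still + dt = 12.8 + (-0.0385)
t_corrected = 12.7615 s

12.7615 s


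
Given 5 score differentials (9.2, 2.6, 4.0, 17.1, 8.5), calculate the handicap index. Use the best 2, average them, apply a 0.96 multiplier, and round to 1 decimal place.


All differentials: 9.2, 2.6, 4.0, 17.1, 8.5
Sorted: 2.6, 4.0, 8.5, 9.2, 17.1
Best 2: 2.6, 4.0
Average of best = 6.6 / 2 = 3.3
Raw index = 3.3 * 0.96 = 3.168
Handicap index = round(3.168, 1) = 3.2

3.2


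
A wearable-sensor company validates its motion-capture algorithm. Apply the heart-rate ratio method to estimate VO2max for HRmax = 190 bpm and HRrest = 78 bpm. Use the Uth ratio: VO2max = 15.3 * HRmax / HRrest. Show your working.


VO2max = 15.3 * HRmax / HRrest
VO2max = 15.3 * 190 / 78
VO2max = 2907 / 78 = 37.2692 mL/kg/min

37.2692 mL/kg/min


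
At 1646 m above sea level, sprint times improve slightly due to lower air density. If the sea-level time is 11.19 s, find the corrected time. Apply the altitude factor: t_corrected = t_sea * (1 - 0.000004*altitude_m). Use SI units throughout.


Correction factor = 1 - 0.000004 * 1646 = 0.993416
t_corrected = t_sea * factor = 11.19 * 0.993416
t_corrected = 11.1163 s

11.1163 s


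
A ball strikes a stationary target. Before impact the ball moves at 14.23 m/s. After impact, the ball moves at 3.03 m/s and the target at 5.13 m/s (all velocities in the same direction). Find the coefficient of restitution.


e = (v2_after - v1_after) / (v1_before - v2_before)
Numerator = 5.13 - 3.03 = 2.1
Denominator = 14.23 - 0 = 14.23
e = 2.1 / 14.23 = 0.1476

0.1476


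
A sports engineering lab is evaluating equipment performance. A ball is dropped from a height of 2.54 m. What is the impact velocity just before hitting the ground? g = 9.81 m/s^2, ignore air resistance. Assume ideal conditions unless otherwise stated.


v = sqrt(2 * g * h)
v = sqrt(2 * 9.81 * 2.54)
v = sqrt(49.8348) = 7.0594 m/s

7.0594 m/s


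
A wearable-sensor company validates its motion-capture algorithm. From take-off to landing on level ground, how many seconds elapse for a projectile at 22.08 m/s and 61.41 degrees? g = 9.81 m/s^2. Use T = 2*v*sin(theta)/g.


T = 2*v*sin(theta)/g
sin(theta) = sin(61.41 deg) = 0.8781
T = 2*22.08*0.8781 / 9.81
T = 38.7754 / 9.81 = 3.9526 s

3.9526 s


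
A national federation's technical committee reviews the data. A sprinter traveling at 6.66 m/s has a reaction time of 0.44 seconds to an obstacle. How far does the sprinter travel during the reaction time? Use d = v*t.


d = v * t
d = 6.66 * 0.44
d = 2.9304 m

2.9304 m


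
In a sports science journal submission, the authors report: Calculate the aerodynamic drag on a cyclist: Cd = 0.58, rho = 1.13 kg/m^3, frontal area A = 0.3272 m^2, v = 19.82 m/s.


Fd = 0.5 * Cd * rho * A * v^2
Fd = 0.5 * 0.58 * 1.13 * 0.3272 * 19.82^2
v^2 = 392.8324
Fd = 0.5 * 0.58 * 1.13 * 0.3272 * 392.8324 = 42.1208 N

42.1208 N


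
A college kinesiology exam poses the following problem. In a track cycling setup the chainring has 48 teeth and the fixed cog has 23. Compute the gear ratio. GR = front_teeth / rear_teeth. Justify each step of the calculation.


GR = front_teeth / rear_teeth
GR = 48 / 23
GR = 2.087

2.087


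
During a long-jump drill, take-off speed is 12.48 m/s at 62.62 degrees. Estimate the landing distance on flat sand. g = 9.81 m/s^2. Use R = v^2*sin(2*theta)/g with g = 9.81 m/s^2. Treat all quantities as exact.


R = v^2 * sin(2*theta) / g
Convert angle to radians: theta = 62.62 deg = 1.0929 rad
sin(2*theta) = sin(2.1859) = 0.8167
R = 12.48^2 * 0.8167 / 9.81
R = 155.7504 * 0.8167 / 9.81 = 12.9672 m

12.9672 m


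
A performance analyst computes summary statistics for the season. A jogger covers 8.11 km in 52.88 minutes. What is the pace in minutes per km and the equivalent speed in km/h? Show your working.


Pace = time / distance = 52.88 min / 8.11 km = 6.5203 min/km
Speed = distance / time_in_hours = 8.11 / 0.8813 hr
Speed = 9.202 km/h

6.5203 min/km, 9.202 km/h


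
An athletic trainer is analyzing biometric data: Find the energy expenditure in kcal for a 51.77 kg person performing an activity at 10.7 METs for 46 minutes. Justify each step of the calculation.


kcal = MET * mass * time_hr
Convert time: 46 min = 0.7667 hr
kcal = 10.7 * 51.77 * 0.7667
kcal = 424.6866 kcal

424.6866 kcal


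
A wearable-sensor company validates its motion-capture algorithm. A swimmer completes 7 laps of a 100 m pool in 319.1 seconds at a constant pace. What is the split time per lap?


Split time = total_time / n_laps = 319.1 / 7
Split time = 45.5857 s per lap

45.5857 s


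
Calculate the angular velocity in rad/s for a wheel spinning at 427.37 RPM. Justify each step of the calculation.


omega = RPM * 2 * pi / 60
omega = 427.37 * 2 * 3.14159 / 60
omega = 2685.2449 / 60 = 44.7541 rad/s

44.7541 rad/s


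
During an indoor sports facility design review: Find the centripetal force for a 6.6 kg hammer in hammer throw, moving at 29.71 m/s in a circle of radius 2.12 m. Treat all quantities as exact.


Fc = m * v^2 / r
v^2 = 29.71^2 = 882.6841
Fc = 6.6 * 882.6841 / 2.12
Fc = 5825.7151 / 2.12 = 2747.9788 N

2747.9788 N


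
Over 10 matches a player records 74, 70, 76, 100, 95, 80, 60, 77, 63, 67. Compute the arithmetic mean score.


Average = sum / n
Sum = 762
Average = 762 / 10 = 76.2

76.2


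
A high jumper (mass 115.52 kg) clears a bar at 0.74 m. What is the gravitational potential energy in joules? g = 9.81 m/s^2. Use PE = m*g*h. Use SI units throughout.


PE = m * g * h
PE = 115.52 * 9.81 * 0.74
PE = 1133.2512 * 0.74 = 838.6059 J

838.6059 J


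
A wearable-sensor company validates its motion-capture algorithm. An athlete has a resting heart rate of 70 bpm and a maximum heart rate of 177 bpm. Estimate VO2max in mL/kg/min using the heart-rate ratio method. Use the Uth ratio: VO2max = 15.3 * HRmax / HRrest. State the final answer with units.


VO2max = 15.3 * HRmax / HRrest
VO2max = 15.3 * 177 / 70
VO2max = 2708.1 / 70 = 38.6871 mL/kg/min

38.6871 mL/kg/min


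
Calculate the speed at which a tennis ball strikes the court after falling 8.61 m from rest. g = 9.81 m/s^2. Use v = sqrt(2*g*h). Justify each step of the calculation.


v = sqrt(2 * g * h)
v = sqrt(2 * 9.81 * 8.61)
v = sqrt(168.9282) = 12.9972 m/s

12.9972 m/s


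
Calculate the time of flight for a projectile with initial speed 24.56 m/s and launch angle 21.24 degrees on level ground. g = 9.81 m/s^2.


T = 2*v*sin(theta)/g
sin(theta) = sin(21.24 deg) = 0.3623
T = 2*24.56*0.3623 / 9.81
T = 17.795 / 9.81 = 1.814 s

1.814 s


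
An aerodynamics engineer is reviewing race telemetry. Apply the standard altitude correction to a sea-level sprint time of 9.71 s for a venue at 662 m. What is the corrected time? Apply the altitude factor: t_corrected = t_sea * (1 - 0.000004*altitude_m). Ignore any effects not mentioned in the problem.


Correction factor = 1 - 0.000004 * 662 = 0.997352
t_corrected = t_sea * factor = 9.71 * 0.997352
t_corrected = 9.6843 s

9.6843 s


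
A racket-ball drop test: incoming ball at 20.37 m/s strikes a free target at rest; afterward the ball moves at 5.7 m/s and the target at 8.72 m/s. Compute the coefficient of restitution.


e = (v2_after - v1_after) / (v1_before - v2_before)
Numerator = 8.72 - 5.7 = 3.02
Denominator = 20.37 - 0 = 20.37
e = 3.02 / 20.37 = 0.1483

0.1483


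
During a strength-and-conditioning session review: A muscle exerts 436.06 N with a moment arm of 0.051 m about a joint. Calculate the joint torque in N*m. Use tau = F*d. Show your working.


tau = F * d
tau = 436.06 * 0.051
tau = 22.2391 N*m

22.2391 N*m


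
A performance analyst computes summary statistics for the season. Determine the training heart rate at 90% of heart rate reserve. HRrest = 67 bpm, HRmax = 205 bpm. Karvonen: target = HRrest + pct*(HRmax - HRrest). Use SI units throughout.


Target = HRrest + pct*(HRmax - HRrest)
Heart rate reserve = HRmax - HRrest = 205 - 67 = 138 bpm
Fraction = 90% = 0.9
Target = 67 + 0.9 * 138
Target = 67 + 124.2 = 191.2 bpm

191.2 bpm


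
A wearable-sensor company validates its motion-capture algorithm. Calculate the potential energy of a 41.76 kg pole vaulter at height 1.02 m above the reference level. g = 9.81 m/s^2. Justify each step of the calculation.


PE = m * g * h
PE = 41.76 * 9.81 * 1.02
PE = 409.6656 * 1.02 = 417.8589 J

417.8589 J


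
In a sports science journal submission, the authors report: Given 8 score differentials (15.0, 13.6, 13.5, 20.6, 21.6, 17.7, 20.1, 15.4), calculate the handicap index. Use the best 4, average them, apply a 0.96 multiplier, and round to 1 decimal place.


All differentials: 15.0, 13.6, 13.5, 20.6, 21.6, 17.7, 20.1, 15.4
Sorted: 13.5, 13.6, 15.0, 15.4, 17.7, 20.1, 20.6, 21.6
Best 4: 13.5, 13.6, 15.0, 15.4
Average of best = 57.5 / 4 = 14.375
Raw index = 14.375 * 0.96 = 13.8
Handicap index = round(13.8, 1) = 13.8

13.8


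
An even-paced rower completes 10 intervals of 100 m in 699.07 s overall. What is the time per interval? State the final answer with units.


Split time = total_time / n_laps = 699.07 / 10
Split time = 69.907 s per lap

69.907 s
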